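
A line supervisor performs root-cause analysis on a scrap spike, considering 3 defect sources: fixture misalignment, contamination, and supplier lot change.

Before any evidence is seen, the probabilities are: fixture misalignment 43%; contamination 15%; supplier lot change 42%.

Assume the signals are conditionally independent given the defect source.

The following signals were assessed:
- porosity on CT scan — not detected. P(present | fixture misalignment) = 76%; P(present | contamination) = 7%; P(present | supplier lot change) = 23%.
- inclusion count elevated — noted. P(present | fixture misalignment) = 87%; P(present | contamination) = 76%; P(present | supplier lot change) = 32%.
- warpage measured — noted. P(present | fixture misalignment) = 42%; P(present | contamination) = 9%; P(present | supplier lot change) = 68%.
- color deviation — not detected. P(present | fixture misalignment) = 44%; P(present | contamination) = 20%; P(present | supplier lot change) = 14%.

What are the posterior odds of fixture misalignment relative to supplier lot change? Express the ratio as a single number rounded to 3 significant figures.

The normalizing constant cancels in an odds ratio, so compute prior × likelihood for the two hypotheses only (using 1 − P(present | H) for each absent signal):
  fixture misalignment: 0.43 × (1 − 0.76) × 0.87 × 0.42 × (1 − 0.44) = 0.021117
  supplier lot change: 0.42 × (1 − 0.23) × 0.32 × 0.68 × (1 − 0.14) = 0.06052
Odds(fixture misalignment : supplier lot change) = 0.021117 / 0.06052 ≈ 0.349.

0.349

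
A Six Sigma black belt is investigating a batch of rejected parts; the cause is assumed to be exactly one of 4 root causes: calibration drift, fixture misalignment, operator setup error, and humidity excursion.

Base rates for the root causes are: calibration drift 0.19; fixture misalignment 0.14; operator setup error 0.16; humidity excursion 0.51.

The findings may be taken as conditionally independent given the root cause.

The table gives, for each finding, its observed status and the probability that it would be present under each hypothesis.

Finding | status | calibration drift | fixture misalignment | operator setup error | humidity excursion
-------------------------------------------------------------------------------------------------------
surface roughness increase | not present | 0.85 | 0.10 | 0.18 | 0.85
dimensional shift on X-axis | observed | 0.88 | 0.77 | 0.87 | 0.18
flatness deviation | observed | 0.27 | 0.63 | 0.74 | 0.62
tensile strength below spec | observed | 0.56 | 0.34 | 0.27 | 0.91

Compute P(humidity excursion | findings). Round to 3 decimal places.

0.141

For each hypothesis, the unnormalized posterior weight is prior × product of the finding likelihoods (using 1 − P(present | H) for each absent finding):
  calibration drift: 0.19 × (1 − 0.85) × 0.88 × 0.27 × 0.56 = 0.0037921
  fixture misalignment: 0.14 × (1 − 0.10) × 0.77 × 0.63 × 0.34 = 0.020782
  operator setup error: 0.16 × (1 − 0.18) × 0.87 × 0.74 × 0.27 = 0.022806
  humidity excursion: 0.51 × (1 − 0.85) × 0.18 × 0.62 × 0.91 = 0.007769
The unnormalized weights sum to 0.055149.
P(humidity excursion | evidence) = 0.007769 / 0.055149 ≈ 0.141.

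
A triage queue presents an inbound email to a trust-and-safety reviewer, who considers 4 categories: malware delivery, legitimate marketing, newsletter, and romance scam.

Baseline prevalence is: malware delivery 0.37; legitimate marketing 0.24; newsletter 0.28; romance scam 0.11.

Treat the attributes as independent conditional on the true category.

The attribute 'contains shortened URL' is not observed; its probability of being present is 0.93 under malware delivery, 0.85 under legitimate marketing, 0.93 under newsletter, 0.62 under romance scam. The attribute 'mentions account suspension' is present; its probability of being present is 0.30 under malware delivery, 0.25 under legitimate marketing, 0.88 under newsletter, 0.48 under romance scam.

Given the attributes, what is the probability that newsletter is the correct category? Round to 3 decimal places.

0.319

By Bayes' rule with conditional independence, the unnormalized weight for each hypothesis is prior × ∏ likelihoods (using 1 − P(present | H) for each absent attribute):
  malware delivery: 0.37 × (1 − 0.93) × 0.30 = 0.00777
  legitimate marketing: 0.24 × (1 − 0.85) × 0.25 = 0.009
  newsletter: 0.28 × (1 − 0.93) × 0.88 = 0.017248
  romance scam: 0.11 × (1 − 0.62) × 0.48 = 0.020064
Normalizing constant Z = 0.00777 + 0.009 + 0.017248 + 0.020064 = 0.054082.
P(newsletter | evidence) = 0.017248 / 0.054082 ≈ 0.319.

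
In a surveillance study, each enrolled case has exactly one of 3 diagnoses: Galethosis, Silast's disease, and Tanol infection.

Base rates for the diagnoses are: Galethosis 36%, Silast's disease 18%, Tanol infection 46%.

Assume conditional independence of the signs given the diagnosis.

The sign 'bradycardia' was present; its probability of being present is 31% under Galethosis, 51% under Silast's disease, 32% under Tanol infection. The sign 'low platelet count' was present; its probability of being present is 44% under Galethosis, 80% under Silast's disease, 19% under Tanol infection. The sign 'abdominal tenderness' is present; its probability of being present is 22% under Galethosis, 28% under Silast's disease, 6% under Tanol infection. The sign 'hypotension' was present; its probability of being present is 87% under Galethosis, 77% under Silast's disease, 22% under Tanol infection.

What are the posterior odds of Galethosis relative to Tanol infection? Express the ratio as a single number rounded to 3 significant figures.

25.5

Posterior odds equal prior odds times the likelihood ratio; only the two competing hypotheses matter.
  Galethosis: 0.36 × 0.31 × 0.44 × 0.22 × 0.87 = 0.0093985
  Tanol infection: 0.46 × 0.32 × 0.19 × 0.06 × 0.22 = 0.00036918
Posterior odds = 0.0093985 / 0.00036918 ≈ 25.5.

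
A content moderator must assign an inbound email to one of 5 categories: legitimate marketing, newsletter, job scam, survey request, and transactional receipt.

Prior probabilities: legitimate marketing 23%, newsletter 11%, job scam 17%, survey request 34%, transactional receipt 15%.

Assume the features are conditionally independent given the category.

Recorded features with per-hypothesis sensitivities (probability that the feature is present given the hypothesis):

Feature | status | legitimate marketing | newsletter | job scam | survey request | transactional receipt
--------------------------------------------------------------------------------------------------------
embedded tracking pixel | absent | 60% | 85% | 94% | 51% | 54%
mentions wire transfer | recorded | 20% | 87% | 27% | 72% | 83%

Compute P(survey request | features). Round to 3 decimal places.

Multiply each prior by the joint likelihood of the feature pattern (using 1 − P(present | H) for each absent feature):
  legitimate marketing: 0.23 × (1 − 0.60) × 0.20 = 0.0184
  newsletter: 0.11 × (1 − 0.85) × 0.87 = 0.014355
  job scam: 0.17 × (1 − 0.94) × 0.27 = 0.002754
  survey request: 0.34 × (1 − 0.51) × 0.72 = 0.11995
  transactional receipt: 0.15 × (1 − 0.54) × 0.83 = 0.05727
Marginal likelihood of the evidence = 0.21273.
P(survey request | evidence) = 0.11995 / 0.21273 ≈ 0.564.

0.564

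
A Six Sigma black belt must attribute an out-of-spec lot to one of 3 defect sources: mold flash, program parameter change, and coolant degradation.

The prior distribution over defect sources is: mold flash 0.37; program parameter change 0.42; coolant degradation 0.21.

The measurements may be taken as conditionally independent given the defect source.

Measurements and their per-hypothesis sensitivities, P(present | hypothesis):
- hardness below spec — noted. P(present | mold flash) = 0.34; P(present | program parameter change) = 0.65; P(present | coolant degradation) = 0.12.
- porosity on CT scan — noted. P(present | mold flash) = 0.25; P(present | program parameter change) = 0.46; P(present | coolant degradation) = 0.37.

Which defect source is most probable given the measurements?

program parameter change

Multiply each prior by the joint likelihood of the measurement pattern:
  mold flash: 0.37 × 0.34 × 0.25 = 0.03145
  program parameter change: 0.42 × 0.65 × 0.46 = 0.12558
  coolant degradation: 0.21 × 0.12 × 0.37 = 0.009324
Marginal likelihood of the evidence = 0.16635.
P(mold flash | evidence) ≈ 0.03145 / 0.16635 ≈ 0.189
P(program parameter change | evidence) ≈ 0.12558 / 0.16635 ≈ 0.755
P(coolant degradation | evidence) ≈ 0.009324 / 0.16635 ≈ 0.056
The largest is 0.755, so program parameter change is most probable.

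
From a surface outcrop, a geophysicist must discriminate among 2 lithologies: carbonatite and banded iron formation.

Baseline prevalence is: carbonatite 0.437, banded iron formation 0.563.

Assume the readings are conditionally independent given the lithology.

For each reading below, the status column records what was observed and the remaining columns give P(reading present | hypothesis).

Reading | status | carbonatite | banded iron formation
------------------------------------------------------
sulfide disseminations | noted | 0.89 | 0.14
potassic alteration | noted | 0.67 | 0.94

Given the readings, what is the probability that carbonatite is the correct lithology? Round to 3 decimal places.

By Bayes' rule with conditional independence, the unnormalized weight for each hypothesis is prior × ∏ likelihoods:
  carbonatite: 0.437 × 0.89 × 0.67 = 0.26058
  banded iron formation: 0.563 × 0.14 × 0.94 = 0.074091
Marginal likelihood of the evidence = 0.33467.
P(carbonatite | evidence) = 0.26058 / 0.33467 ≈ 0.779.

0.779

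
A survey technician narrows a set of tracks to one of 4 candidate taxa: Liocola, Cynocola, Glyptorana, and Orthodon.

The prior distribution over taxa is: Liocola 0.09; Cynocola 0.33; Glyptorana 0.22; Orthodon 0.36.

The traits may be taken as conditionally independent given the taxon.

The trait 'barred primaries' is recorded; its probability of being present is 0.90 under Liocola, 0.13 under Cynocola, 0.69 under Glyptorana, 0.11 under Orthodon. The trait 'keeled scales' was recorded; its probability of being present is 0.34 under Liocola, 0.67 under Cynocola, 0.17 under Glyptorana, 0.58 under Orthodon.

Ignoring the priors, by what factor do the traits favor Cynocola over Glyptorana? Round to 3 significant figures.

0.743

Joint likelihood of the trait pattern under each hypothesis:
  Cynocola: 0.13 × 0.67 = 0.0871
  Glyptorana: 0.69 × 0.17 = 0.1173
Bayes factor = 0.0871 / 0.1173 ≈ 0.743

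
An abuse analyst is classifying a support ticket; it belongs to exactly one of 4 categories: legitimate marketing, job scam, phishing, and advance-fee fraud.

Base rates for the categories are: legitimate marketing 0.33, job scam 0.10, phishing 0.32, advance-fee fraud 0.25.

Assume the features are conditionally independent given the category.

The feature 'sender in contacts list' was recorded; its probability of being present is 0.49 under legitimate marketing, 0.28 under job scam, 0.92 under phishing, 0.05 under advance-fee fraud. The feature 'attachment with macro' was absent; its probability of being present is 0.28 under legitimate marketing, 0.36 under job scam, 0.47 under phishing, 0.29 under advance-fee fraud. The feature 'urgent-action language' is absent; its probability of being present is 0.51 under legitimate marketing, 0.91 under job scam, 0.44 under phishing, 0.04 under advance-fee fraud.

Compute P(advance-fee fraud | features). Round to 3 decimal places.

0.055

Multiply each prior by the joint likelihood of the feature pattern (using 1 − P(present | H) for each absent feature):
  legitimate marketing: 0.33 × 0.49 × (1 − 0.28) × (1 − 0.51) = 0.057048
  job scam: 0.10 × 0.28 × (1 − 0.36) × (1 − 0.91) = 0.0016128
  phishing: 0.32 × 0.92 × (1 − 0.47) × (1 − 0.44) = 0.087378
  advance-fee fraud: 0.25 × 0.05 × (1 − 0.29) × (1 − 0.04) = 0.00852
Marginal likelihood of the evidence = 0.15456.
P(advance-fee fraud | evidence) = 0.00852 / 0.15456 ≈ 0.055.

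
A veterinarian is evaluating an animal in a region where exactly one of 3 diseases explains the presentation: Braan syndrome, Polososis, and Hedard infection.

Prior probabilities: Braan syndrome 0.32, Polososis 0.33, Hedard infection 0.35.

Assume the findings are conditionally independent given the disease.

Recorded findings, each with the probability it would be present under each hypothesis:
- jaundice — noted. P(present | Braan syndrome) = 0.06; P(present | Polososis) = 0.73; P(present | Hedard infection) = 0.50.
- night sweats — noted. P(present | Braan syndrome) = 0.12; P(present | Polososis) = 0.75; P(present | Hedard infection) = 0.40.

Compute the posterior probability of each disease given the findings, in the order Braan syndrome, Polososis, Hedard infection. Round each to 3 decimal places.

0.009, 0.714, 0.277

Multiply each prior by the joint likelihood of the evidence pattern:
  Braan syndrome: 0.32 × 0.06 × 0.12 = 0.002304
  Polososis: 0.33 × 0.73 × 0.75 = 0.18068
  Hedard infection: 0.35 × 0.50 × 0.40 = 0.07
Marginal likelihood of the evidence = 0.25298.
P(Braan syndrome | evidence) = 0.002304 / 0.25298 ≈ 0.009
P(Polososis | evidence) = 0.18068 / 0.25298 ≈ 0.714
P(Hedard infection | evidence) = 0.07 / 0.25298 ≈ 0.277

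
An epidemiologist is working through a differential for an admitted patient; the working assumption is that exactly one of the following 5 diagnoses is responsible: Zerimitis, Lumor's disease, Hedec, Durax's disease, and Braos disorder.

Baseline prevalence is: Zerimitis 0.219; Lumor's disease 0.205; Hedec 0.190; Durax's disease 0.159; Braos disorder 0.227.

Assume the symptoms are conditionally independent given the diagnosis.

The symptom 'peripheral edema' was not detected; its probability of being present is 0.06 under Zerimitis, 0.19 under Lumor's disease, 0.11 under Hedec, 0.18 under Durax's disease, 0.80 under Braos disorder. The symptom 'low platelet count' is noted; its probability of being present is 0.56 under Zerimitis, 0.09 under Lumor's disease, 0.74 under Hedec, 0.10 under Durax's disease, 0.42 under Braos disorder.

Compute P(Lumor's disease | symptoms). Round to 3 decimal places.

For each hypothesis, the unnormalized posterior weight is prior × product of the symptom likelihoods (using 1 − P(present | H) for each absent symptom):
  Zerimitis: 0.219 × (1 − 0.06) × 0.56 = 0.11528
  Lumor's disease: 0.205 × (1 − 0.19) × 0.09 = 0.014944
  Hedec: 0.190 × (1 − 0.11) × 0.74 = 0.12513
  Durax's disease: 0.159 × (1 − 0.18) × 0.10 = 0.013038
  Braos disorder: 0.227 × (1 − 0.80) × 0.42 = 0.019068
Normalizing constant Z = 0.11528 + 0.014944 + 0.12513 + 0.013038 + 0.019068 = 0.28747.
P(Lumor's disease | evidence) = 0.014944 / 0.28747 ≈ 0.052.

0.052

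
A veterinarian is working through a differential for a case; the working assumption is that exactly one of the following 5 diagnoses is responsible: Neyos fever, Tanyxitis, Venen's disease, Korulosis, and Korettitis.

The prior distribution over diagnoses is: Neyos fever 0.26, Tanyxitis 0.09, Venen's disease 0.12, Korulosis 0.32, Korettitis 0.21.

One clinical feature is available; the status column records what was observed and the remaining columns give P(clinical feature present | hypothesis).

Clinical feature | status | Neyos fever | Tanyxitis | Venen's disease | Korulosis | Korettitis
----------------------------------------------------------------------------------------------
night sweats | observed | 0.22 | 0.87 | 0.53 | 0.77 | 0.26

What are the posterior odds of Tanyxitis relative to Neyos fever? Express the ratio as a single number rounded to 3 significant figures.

1.37

Unnormalized posterior weight (prior times the clinical feature likelihood) for each of the two hypotheses:
  Tanyxitis: 0.09 × 0.87 = 0.0783
  Neyos fever: 0.26 × 0.22 = 0.0572
Odds(Tanyxitis : Neyos fever) = 0.0783 / 0.0572 ≈ 1.37.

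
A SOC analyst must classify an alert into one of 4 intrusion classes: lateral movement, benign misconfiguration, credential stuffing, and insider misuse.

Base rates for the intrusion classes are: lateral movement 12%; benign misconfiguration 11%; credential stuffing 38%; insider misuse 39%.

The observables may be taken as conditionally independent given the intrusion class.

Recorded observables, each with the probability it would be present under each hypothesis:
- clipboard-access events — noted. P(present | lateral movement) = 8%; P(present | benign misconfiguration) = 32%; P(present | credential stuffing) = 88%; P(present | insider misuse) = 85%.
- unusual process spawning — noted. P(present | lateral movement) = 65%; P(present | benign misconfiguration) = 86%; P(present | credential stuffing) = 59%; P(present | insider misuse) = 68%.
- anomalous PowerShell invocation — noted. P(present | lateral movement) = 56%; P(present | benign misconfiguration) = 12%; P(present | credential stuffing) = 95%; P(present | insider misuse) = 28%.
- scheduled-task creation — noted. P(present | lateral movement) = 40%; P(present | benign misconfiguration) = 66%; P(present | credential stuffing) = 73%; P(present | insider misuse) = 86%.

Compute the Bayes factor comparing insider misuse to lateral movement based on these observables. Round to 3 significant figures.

11.9

Take the product of per-observable likelihoods under each hypothesis, then divide.
  insider misuse: 0.85 × 0.68 × 0.28 × 0.86 = 0.13918
  lateral movement: 0.08 × 0.65 × 0.56 × 0.40 = 0.011648
Bayes factor = 0.13918 / 0.011648 ≈ 11.9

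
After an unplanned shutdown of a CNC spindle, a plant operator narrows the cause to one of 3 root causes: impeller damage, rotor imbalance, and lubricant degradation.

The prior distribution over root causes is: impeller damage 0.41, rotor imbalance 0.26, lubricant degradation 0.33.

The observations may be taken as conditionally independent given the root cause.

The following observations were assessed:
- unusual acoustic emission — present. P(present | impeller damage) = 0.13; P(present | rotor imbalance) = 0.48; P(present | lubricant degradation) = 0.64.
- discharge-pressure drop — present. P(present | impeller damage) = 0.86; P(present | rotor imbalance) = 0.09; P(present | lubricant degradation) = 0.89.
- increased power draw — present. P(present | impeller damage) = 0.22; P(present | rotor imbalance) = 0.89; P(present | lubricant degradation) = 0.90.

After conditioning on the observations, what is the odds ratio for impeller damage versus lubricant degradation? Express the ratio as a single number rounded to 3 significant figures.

0.0596

Unnormalized posterior weight (prior times the observation likelihoods) for each of the two hypotheses:
  impeller damage: 0.41 × 0.13 × 0.86 × 0.22 = 0.010084
  lubricant degradation: 0.33 × 0.64 × 0.89 × 0.90 = 0.16917
Odds(impeller damage : lubricant degradation) = 0.010084 / 0.16917 ≈ 0.0596.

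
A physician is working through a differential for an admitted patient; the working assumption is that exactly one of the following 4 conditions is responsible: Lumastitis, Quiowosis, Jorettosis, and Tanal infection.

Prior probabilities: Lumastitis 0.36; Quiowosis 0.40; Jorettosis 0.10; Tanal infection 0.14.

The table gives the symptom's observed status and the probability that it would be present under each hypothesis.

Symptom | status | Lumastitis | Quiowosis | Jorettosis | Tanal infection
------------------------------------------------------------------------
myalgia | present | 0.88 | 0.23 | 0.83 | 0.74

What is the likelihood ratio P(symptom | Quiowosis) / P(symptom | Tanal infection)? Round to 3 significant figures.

0.311

The Bayes factor is the ratio of the two likelihoods.
  Quiowosis: 0.23
  Tanal infection: 0.74
Bayes factor = 0.23 / 0.74 ≈ 0.311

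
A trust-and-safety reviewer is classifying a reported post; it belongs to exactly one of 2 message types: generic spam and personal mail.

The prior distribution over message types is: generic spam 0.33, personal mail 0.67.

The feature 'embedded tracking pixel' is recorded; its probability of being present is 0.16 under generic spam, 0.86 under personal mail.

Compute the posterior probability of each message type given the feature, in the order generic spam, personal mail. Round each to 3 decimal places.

0.084, 0.916

For each hypothesis, the unnormalized posterior weight is prior × likelihood:
  generic spam: 0.33 × 0.16 = 0.0528
  personal mail: 0.67 × 0.86 = 0.5762
Marginal likelihood of the evidence = 0.629.
P(generic spam | evidence) = 0.0528 / 0.629 ≈ 0.084
P(personal mail | evidence) = 0.5762 / 0.629 ≈ 0.916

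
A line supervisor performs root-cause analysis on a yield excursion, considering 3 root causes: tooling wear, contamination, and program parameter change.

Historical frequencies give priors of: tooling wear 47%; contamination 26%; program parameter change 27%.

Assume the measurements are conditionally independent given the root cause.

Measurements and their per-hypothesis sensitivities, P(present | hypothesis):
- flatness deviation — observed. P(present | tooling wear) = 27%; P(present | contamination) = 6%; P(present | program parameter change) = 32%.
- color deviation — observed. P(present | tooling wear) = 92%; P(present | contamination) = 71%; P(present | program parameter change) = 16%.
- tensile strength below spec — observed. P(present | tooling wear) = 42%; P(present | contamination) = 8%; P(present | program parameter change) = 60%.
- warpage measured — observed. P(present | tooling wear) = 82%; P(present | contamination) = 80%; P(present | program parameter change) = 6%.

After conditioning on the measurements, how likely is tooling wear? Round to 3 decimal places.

By Bayes' rule with conditional independence, the unnormalized weight for each hypothesis is prior × ∏ likelihoods:
  tooling wear: 0.47 × 0.27 × 0.92 × 0.42 × 0.82 = 0.040208
  contamination: 0.26 × 0.06 × 0.71 × 0.08 × 0.80 = 0.00070886
  program parameter change: 0.27 × 0.32 × 0.16 × 0.60 × 0.06 = 0.00049766
The unnormalized weights sum to 0.041415.
P(tooling wear | evidence) = 0.040208 / 0.041415 ≈ 0.971.

0.971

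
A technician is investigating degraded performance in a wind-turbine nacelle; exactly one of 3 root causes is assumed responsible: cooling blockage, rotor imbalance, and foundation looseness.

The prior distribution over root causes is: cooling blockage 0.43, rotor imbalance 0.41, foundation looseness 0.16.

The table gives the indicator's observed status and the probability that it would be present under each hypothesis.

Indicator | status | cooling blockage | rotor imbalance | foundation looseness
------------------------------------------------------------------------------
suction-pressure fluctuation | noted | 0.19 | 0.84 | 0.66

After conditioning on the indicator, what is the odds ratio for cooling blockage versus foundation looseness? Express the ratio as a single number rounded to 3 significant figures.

0.774

Posterior odds equal prior odds times the likelihood ratio; only the two competing hypotheses matter.
  cooling blockage: 0.43 × 0.19 = 0.0817
  foundation looseness: 0.16 × 0.66 = 0.1056
Posterior odds = 0.0817 / 0.1056 ≈ 0.774.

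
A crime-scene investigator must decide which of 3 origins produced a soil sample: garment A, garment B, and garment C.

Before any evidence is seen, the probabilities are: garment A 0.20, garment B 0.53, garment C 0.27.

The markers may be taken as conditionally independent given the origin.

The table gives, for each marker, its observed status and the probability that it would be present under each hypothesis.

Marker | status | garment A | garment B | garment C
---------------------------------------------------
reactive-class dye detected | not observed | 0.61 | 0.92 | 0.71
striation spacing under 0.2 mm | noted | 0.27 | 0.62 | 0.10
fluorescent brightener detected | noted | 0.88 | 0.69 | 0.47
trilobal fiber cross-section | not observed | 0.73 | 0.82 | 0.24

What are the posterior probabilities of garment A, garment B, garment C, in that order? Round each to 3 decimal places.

0.452, 0.295, 0.253

For each hypothesis, the unnormalized posterior weight is prior × product of the marker likelihoods (using 1 − P(present | H) for each absent marker):
  garment A: 0.20 × (1 − 0.61) × 0.27 × 0.88 × (1 − 0.73) = 0.0050039
  garment B: 0.53 × (1 − 0.92) × 0.62 × 0.69 × (1 − 0.82) = 0.003265
  garment C: 0.27 × (1 − 0.71) × 0.10 × 0.47 × (1 − 0.24) = 0.0027969
Normalizing constant Z = 0.0050039 + 0.003265 + 0.0027969 = 0.011066.
P(garment A | evidence) = 0.0050039 / 0.011066 ≈ 0.452
P(garment B | evidence) = 0.003265 / 0.011066 ≈ 0.295
P(garment C | evidence) = 0.0027969 / 0.011066 ≈ 0.253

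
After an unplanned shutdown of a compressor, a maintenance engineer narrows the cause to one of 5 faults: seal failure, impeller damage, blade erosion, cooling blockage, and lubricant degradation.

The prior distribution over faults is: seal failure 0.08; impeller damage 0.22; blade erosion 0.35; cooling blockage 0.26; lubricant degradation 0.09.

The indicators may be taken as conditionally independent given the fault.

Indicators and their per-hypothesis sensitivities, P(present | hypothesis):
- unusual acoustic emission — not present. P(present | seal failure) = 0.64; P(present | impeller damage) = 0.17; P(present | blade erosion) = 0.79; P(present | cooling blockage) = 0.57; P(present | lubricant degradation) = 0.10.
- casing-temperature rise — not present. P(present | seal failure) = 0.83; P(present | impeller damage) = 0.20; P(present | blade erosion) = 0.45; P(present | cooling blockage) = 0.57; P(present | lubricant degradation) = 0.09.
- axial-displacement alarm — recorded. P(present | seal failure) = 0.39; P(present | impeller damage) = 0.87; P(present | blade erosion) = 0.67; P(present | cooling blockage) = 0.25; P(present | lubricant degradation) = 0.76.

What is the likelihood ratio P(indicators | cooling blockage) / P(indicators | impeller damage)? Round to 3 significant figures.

The Bayes factor is the ratio of the joint likelihoods of the indicator pattern under the two hypotheses (using 1 − P(present | H) for each absent indicator).
  cooling blockage: (1 − 0.57) × (1 − 0.57) × 0.25 = 0.046225
  impeller damage: (1 − 0.17) × (1 − 0.20) × 0.87 = 0.57768
Bayes factor = 0.046225 / 0.57768 ≈ 0.0800

0.0800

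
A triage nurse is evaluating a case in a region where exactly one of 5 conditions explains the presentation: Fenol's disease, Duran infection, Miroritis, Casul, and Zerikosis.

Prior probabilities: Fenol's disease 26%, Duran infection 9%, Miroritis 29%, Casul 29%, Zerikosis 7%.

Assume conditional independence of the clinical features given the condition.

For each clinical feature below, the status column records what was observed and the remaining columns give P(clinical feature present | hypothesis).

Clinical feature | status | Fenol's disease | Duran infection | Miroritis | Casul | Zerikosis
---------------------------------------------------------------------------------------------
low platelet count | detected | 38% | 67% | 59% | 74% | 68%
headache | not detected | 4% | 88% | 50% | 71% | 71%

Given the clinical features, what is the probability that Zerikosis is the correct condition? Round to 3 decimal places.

0.052

Multiply each prior by the joint likelihood of the clinical feature pattern (using 1 − P(present | H) for each absent clinical feature):
  Fenol's disease: 0.26 × 0.38 × (1 − 0.04) = 0.094848
  Duran infection: 0.09 × 0.67 × (1 − 0.88) = 0.007236
  Miroritis: 0.29 × 0.59 × (1 − 0.50) = 0.08555
  Casul: 0.29 × 0.74 × (1 − 0.71) = 0.062234
  Zerikosis: 0.07 × 0.68 × (1 − 0.71) = 0.013804
Normalizing constant Z = 0.094848 + 0.007236 + 0.08555 + 0.062234 + 0.013804 = 0.26367.
P(Zerikosis | evidence) = 0.013804 / 0.26367 ≈ 0.052.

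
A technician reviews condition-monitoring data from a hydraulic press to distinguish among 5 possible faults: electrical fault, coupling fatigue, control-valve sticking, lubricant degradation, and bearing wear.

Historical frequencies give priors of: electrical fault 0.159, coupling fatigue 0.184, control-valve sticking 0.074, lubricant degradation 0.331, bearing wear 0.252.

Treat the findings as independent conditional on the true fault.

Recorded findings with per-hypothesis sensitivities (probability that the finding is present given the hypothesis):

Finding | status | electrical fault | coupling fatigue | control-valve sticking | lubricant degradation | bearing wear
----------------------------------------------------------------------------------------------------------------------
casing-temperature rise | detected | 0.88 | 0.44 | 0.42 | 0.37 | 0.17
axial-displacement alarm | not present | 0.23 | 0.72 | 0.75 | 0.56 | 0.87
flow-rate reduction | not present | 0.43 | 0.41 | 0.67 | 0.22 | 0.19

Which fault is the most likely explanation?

electrical fault

For each hypothesis, the unnormalized posterior weight is prior × product of the finding likelihoods (using 1 − P(present | H) for each absent finding):
  electrical fault: 0.159 × 0.88 × (1 − 0.23) × (1 − 0.43) = 0.061411
  coupling fatigue: 0.184 × 0.44 × (1 − 0.72) × (1 − 0.41) = 0.013375
  control-valve sticking: 0.074 × 0.42 × (1 − 0.75) × (1 − 0.67) = 0.0025641
  lubricant degradation: 0.331 × 0.37 × (1 − 0.56) × (1 − 0.22) = 0.042032
  bearing wear: 0.252 × 0.17 × (1 − 0.87) × (1 − 0.19) = 0.0045111
The unnormalized weights sum to 0.12389.
P(electrical fault | evidence) ≈ 0.061411 / 0.12389 ≈ 0.496
P(coupling fatigue | evidence) ≈ 0.013375 / 0.12389 ≈ 0.108
P(control-valve sticking | evidence) ≈ 0.0025641 / 0.12389 ≈ 0.021
P(lubricant degradation | evidence) ≈ 0.042032 / 0.12389 ≈ 0.339
P(bearing wear | evidence) ≈ 0.0045111 / 0.12389 ≈ 0.036
The largest is 0.496, so electrical fault is most probable.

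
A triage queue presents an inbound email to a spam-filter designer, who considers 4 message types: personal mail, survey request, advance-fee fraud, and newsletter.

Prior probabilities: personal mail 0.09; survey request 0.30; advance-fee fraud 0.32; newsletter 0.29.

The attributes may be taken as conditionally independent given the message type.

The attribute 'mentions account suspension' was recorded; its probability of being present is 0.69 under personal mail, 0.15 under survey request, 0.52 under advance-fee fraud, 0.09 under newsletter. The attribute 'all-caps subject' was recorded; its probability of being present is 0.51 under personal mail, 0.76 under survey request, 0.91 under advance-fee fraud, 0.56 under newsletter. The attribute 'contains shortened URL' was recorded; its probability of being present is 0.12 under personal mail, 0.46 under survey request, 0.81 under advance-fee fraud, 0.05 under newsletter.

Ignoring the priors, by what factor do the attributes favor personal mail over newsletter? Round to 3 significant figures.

Joint likelihood of the attribute pattern under each hypothesis:
  personal mail: 0.69 × 0.51 × 0.12 = 0.042228
  newsletter: 0.09 × 0.56 × 0.05 = 0.00252
Bayes factor = 0.042228 / 0.00252 ≈ 16.8

16.8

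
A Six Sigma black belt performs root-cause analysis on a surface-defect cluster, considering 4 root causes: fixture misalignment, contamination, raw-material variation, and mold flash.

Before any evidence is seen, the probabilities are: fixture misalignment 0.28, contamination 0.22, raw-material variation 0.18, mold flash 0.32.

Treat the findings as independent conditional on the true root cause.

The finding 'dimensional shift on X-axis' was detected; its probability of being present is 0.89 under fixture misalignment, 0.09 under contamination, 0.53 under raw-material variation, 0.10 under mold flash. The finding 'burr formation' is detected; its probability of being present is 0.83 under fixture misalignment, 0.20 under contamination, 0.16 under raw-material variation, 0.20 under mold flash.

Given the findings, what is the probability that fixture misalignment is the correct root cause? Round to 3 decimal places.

0.890

By Bayes' rule with conditional independence, the unnormalized weight for each hypothesis is prior × ∏ likelihoods:
  fixture misalignment: 0.28 × 0.89 × 0.83 = 0.20684
  contamination: 0.22 × 0.09 × 0.20 = 0.00396
  raw-material variation: 0.18 × 0.53 × 0.16 = 0.015264
  mold flash: 0.32 × 0.10 × 0.20 = 0.0064
Marginal likelihood of the evidence = 0.23246.
P(fixture misalignment | evidence) = 0.20684 / 0.23246 ≈ 0.890.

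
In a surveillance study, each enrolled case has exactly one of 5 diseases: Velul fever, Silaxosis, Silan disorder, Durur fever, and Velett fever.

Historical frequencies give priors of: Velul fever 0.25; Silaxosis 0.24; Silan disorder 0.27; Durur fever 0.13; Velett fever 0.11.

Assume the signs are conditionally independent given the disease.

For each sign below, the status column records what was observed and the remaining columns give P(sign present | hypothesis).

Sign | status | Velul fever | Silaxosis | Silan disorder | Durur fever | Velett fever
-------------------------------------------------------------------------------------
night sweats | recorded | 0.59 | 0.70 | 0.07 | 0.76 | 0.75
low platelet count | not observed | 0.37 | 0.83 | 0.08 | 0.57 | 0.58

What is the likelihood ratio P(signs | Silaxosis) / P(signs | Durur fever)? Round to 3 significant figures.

0.364

The Bayes factor is the ratio of the joint likelihoods of the sign pattern under the two hypotheses (using 1 − P(present | H) for each absent sign).
  Silaxosis: 0.70 × (1 − 0.83) = 0.119
  Durur fever: 0.76 × (1 − 0.57) = 0.3268
Bayes factor = 0.119 / 0.3268 ≈ 0.364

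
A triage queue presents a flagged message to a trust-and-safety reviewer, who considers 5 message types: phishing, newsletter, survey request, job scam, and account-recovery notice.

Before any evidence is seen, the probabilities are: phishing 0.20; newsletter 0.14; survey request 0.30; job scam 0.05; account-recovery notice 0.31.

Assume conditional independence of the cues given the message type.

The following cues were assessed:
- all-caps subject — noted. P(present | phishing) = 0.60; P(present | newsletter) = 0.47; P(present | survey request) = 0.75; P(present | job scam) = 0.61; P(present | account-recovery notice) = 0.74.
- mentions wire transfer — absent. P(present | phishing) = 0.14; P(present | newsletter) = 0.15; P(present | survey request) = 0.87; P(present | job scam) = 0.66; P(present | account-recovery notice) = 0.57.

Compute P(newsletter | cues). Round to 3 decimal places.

By Bayes' rule with conditional independence, the unnormalized weight for each hypothesis is prior × ∏ likelihoods (using 1 − P(present | H) for each absent cue):
  phishing: 0.20 × 0.60 × (1 − 0.14) = 0.1032
  newsletter: 0.14 × 0.47 × (1 − 0.15) = 0.05593
  survey request: 0.30 × 0.75 × (1 − 0.87) = 0.02925
  job scam: 0.05 × 0.61 × (1 − 0.66) = 0.01037
  account-recovery notice: 0.31 × 0.74 × (1 − 0.57) = 0.098642
Normalizing constant Z = 0.1032 + 0.05593 + 0.02925 + 0.01037 + 0.098642 = 0.29739.
P(newsletter | evidence) = 0.05593 / 0.29739 ≈ 0.188.

0.188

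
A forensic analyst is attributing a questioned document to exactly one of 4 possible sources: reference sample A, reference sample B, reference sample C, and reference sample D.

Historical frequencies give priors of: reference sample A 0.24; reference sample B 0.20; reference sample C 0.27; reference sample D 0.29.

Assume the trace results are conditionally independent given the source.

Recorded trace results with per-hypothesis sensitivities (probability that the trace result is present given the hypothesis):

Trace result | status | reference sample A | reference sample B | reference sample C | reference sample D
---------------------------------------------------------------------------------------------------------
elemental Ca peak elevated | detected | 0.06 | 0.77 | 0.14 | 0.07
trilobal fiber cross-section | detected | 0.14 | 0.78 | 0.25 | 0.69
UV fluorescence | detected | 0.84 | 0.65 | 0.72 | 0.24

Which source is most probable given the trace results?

For each hypothesis, the unnormalized posterior weight is prior × product of the trace result likelihoods:
  reference sample A: 0.24 × 0.06 × 0.14 × 0.84 = 0.0016934
  reference sample B: 0.20 × 0.77 × 0.78 × 0.65 = 0.078078
  reference sample C: 0.27 × 0.14 × 0.25 × 0.72 = 0.006804
  reference sample D: 0.29 × 0.07 × 0.69 × 0.24 = 0.0033617
The unnormalized weights sum to 0.089937.
P(reference sample A | evidence) ≈ 0.0016934 / 0.089937 ≈ 0.019
P(reference sample B | evidence) ≈ 0.078078 / 0.089937 ≈ 0.868
P(reference sample C | evidence) ≈ 0.006804 / 0.089937 ≈ 0.076
P(reference sample D | evidence) ≈ 0.0033617 / 0.089937 ≈ 0.037
The largest is 0.868, so reference sample B is most probable.

reference sample B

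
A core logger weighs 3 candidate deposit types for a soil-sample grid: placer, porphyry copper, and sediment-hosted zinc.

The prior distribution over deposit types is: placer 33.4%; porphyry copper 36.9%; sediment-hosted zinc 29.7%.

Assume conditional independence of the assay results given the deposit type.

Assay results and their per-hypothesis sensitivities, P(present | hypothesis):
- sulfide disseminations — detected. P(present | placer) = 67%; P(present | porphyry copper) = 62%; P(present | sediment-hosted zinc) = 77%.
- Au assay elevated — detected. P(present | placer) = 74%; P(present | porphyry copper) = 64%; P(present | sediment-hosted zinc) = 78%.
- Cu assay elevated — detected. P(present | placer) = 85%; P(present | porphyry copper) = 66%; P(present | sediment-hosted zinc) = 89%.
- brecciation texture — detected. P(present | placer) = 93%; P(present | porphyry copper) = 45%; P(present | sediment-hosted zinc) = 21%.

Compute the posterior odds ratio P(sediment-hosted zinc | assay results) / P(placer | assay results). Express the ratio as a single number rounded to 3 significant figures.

The normalizing constant cancels in an odds ratio, so compute prior × likelihood for the two hypotheses only:
  sediment-hosted zinc: 0.297 × 0.77 × 0.78 × 0.89 × 0.21 = 0.033339
  placer: 0.334 × 0.67 × 0.74 × 0.85 × 0.93 = 0.1309
Odds(sediment-hosted zinc : placer) = 0.033339 / 0.1309 ≈ 0.255.

0.255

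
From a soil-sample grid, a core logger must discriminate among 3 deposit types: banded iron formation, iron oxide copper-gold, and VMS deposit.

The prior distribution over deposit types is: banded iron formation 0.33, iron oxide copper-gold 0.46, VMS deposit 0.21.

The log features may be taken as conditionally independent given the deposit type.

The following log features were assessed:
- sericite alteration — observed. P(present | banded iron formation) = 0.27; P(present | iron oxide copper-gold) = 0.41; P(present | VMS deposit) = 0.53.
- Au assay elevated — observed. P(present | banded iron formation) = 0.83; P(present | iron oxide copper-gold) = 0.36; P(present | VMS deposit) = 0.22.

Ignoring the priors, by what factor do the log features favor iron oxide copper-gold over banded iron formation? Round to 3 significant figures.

Take the product of per-log feature likelihoods under each hypothesis, then divide.
  iron oxide copper-gold: 0.41 × 0.36 = 0.1476
  banded iron formation: 0.27 × 0.83 = 0.2241
Bayes factor = 0.1476 / 0.2241 ≈ 0.659

0.659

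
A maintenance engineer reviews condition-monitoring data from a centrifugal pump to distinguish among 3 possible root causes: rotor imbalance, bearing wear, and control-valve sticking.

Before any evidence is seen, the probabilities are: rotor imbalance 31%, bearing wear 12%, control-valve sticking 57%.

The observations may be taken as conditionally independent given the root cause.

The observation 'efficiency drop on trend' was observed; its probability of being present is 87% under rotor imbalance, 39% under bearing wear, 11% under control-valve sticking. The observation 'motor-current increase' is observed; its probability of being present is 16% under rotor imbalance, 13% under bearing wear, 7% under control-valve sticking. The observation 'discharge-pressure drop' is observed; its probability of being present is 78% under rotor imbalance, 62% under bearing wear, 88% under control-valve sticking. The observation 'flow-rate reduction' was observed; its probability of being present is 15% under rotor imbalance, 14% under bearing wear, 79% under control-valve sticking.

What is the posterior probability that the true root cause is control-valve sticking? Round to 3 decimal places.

0.354

By Bayes' rule with conditional independence, the unnormalized weight for each hypothesis is prior × ∏ likelihoods:
  rotor imbalance: 0.31 × 0.87 × 0.16 × 0.78 × 0.15 = 0.0050488
  bearing wear: 0.12 × 0.39 × 0.13 × 0.62 × 0.14 = 0.00052809
  control-valve sticking: 0.57 × 0.11 × 0.07 × 0.88 × 0.79 = 0.0030512
Marginal likelihood of the evidence = 0.0086281.
P(control-valve sticking | evidence) = 0.0030512 / 0.0086281 ≈ 0.354.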